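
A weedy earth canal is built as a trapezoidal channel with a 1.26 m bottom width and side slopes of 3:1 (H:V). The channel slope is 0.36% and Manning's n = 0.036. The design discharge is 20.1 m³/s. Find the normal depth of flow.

y_n = 1.83 m

Manning's equation rearranged: A R^(2/3) = nQ / (1·√S) = 0.036 × 20.1 / (√0.0036) = 12.06.
At y = 2.02 m: A R^(2/3) = 15.31 — over.
At y = 1.38 m: A R^(2/3) = 6.13 — short.
At y = 1.83 m: A R^(2/3) = 12.04 — ≈ 12.06.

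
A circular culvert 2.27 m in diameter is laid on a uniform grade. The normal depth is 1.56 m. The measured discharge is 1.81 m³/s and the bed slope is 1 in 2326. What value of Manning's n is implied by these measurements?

For a circular section of diameter D = 2.27 m at depth y = 1.56 m, the central angle is θ = 2 arccos(1 − 2y/D) = 3.909 rad. Then A = (D²/8)(θ − sin θ) = 2.965 m² and P = Dθ/2 = 4.437 m.
Hydraulic radius R = A/P = 2.965/4.437 = 0.6683 m.
Rearranging Manning's equation: n = (1/Q) A R^(2/3) S^(1/2) = (1/1.81) × 2.965 × 0.6683^(2/3) × √0.0004299 = 0.026.

n = 0.026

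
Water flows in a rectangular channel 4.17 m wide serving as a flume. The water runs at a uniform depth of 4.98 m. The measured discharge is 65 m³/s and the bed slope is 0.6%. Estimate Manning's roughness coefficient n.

n = 0.032

Flow area A = b·y = 4.17 × 4.98 = 20.77 m². Wetted perimeter P = b + 2y = 4.17 + 2×4.98 = 14.13 m.
Hydraulic radius R = A/P = 20.77/14.13 = 1.47 m.
Rearranging Manning's equation: n = (1/Q) A R^(2/3) S^(1/2) = (1/65) × 20.77 × 1.47^(2/3) × √0.006 = 0.032.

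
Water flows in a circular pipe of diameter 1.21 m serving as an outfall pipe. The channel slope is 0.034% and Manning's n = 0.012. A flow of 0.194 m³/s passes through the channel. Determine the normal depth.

Manning's equation rearranged: A R^(2/3) = nQ / (1·√S) = 0.012 × 0.194 / (√0.00034) = 0.1263.
Trying y = 0.316 m: A R^(2/3) = 0.07738 — short.
Trying y = 0.449 m: A R^(2/3) = 0.152 — over.
Trying y = 0.407 m: A R^(2/3) = 0.1264 — close enough.

y_n = 0.407 m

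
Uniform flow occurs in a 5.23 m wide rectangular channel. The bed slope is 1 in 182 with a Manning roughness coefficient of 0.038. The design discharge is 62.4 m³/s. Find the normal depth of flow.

Manning's equation rearranged: A R^(2/3) = nQ / (1·√S) = 0.038 × 62.4 / (√0.005495) = 31.99.
Try y = 4.76 m: A R^(2/3) = 35.29 — over.
Try y = 3.25 m: A R^(2/3) = 21.77 — short.
Try y = 4.4 m: A R^(2/3) = 32.01 — ≈ 31.99.

y_n = 4.4 m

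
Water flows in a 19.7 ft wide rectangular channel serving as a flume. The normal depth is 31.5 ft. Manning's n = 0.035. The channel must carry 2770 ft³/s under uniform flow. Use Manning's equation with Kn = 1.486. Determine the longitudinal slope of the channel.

Flow area A = b·y = 19.7 × 31.5 = 620.5 ft². Wetted perimeter P = b + 2y = 19.7 + 2×31.5 = 82.7 ft.
Hydraulic radius R = A/P = 620.5/82.7 = 7.504 ft.
From Manning's equation, S = [nQ / (1.486 A R^(2/3))]² = [0.035 × 2770 / (1.486 × 620.5 × 7.504^(2/3))]² = 0.000752.

S = 0.000752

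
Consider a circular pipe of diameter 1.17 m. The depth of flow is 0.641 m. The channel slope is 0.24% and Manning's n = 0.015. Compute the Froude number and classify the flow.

subcritical

For a circular section of diameter D = 1.17 m at depth y = 0.641 m, the central angle is θ = 2 arccos(1 − 2y/D) = 3.333 rad. Then A = (D²/8)(θ − sin θ) = 0.603 m² and P = Dθ/2 = 1.95 m.
Hydraulic radius R = A/P = 0.603/1.95 = 0.3092 m.
V = (1/n) R^(2/3) √S = (1/0.015) × 0.3092^(2/3) × √0.0024 = 1.493 m/s. Hydraulic depth D_h = A/T = 0.603/1.165 = 0.5177 m.
Froude number Fr = V/√(g·D_h) = 1.493/√(9.81×0.5177) = 0.663, which is less than 1, so the flow is subcritical.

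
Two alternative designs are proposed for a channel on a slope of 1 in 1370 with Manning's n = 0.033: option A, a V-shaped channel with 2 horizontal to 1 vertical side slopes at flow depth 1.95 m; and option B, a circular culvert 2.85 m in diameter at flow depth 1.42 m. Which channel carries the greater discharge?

channel A

Channel A: For a triangular section with side slope z = 2: A = zy² = 2×1.95² = 7.605 m²; P = 2y√(1+z²) = 2×1.95×2.236 = 8.721 m. Hydraulic radius R = A/P = 7.605/8.721 = 0.8721 m. Q_A = (1/0.033)·7.605·0.8721^(2/3)·√0.0007299 = 5.683 m³/s.
Channel B: For a circular section of diameter D = 2.85 m at depth y = 1.42 m, the central angle is θ = 2 arccos(1 − 2y/D) = 3.135 rad. Then A = (D²/8)(θ − sin θ) = 3.175 m² and P = Dθ/2 = 4.467 m. Hydraulic radius R = A/P = 3.175/4.467 = 0.7109 m. Q_B = (1/0.033)·3.175·0.7109^(2/3)·√0.0007299 = 2.071 m³/s.
Q_A = 5.683 m³/s vs Q_B = 2.071 m³/s, so channel A carries more.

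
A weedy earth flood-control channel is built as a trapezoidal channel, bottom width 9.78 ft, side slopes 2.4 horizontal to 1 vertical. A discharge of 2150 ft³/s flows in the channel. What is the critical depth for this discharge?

y_c = 6.94 ft

At critical depth, Q² T / (g A³) = 1, i.e. A³/T = Q²/g = 2150²/32.2 = 143600.
Try y = 8.73 ft: A³/T = 373600 — high.
Try y = 6.94 ft: A³/T = 143300 — matches.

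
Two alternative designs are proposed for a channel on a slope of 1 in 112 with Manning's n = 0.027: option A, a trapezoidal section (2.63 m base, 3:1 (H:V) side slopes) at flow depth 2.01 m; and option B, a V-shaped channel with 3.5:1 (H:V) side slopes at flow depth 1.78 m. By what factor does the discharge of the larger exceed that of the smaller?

1.89

Channel A: With bottom width b = 2.63 m and side slope z = 3: A = (b + zy)y = (2.63 + 3×2.01)×2.01 = 17.41 m²; P = b + 2y√(1+z²) = 2.63 + 2×2.01×3.162 = 15.34 m. Hydraulic radius R = A/P = 17.41/15.34 = 1.135 m. Q_A = (1/0.027)·17.41·1.135^(2/3)·√0.008929 = 66.27 m³/s.
Channel B: For a triangular section with side slope z = 3.5: A = zy² = 3.5×1.78² = 11.09 m²; P = 2y√(1+z²) = 2×1.78×3.64 = 12.96 m. Hydraulic radius R = A/P = 11.09/12.96 = 0.8558 m. Q_B = (1/0.027)·11.09·0.8558^(2/3)·√0.008929 = 34.98 m³/s.
The larger discharge is 66.27 m³/s and the smaller is 34.98 m³/s; the ratio is 1.89.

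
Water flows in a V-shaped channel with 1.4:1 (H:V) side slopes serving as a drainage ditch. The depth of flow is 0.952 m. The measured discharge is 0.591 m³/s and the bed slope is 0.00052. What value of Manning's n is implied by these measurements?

n = 0.026

For a triangular section with side slope z = 1.4: A = zy² = 1.4×0.952² = 1.269 m²; P = 2y√(1+z²) = 2×0.952×1.72 = 3.276 m.
Hydraulic radius R = A/P = 1.269/3.276 = 0.3873 m.
Rearranging Manning's equation: n = (1/Q) A R^(2/3) S^(1/2) = (1/0.591) × 1.269 × 0.3873^(2/3) × √0.00052 = 0.026.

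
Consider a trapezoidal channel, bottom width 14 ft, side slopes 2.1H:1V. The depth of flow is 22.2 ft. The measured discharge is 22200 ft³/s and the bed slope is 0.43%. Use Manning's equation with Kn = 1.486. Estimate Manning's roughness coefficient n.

n = 0.0301

With bottom width b = 14 ft and side slope z = 2.1: A = (b + zy)y = (14 + 2.1×22.2)×22.2 = 1346 ft²; P = b + 2y√(1+z²) = 14 + 2×22.2×2.326 = 117.3 ft.
Hydraulic radius R = A/P = 1346/117.3 = 11.48 ft.
Rearranging Manning's equation: n = (1.486/Q) A R^(2/3) S^(1/2) = (1.486/22200) × 1346 × 11.48^(2/3) × √0.0043 = 0.0301.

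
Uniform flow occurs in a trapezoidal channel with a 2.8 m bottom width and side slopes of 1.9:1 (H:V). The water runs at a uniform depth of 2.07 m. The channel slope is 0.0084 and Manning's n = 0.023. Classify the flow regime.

With bottom width b = 2.8 m and side slope z = 1.9: A = (b + zy)y = (2.8 + 1.9×2.07)×2.07 = 13.94 m²; P = b + 2y√(1+z²) = 2.8 + 2×2.07×2.147 = 11.69 m.
Hydraulic radius R = A/P = 13.94/11.69 = 1.192 m.
V = (1/n) R^(2/3) √S = (1/0.023) × 1.192^(2/3) × √0.0084 = 4.481 m/s. Hydraulic depth D_h = A/T = 13.94/10.67 = 1.307 m.
Froude number Fr = V/√(g·D_h) = 4.481/√(9.81×1.307) = 1.25, which is greater than 1, so the flow is supercritical.

supercritical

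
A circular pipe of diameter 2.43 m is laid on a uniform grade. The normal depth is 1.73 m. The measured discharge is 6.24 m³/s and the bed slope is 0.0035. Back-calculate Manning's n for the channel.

For a circular section of diameter D = 2.43 m at depth y = 1.73 m, the central angle is θ = 2 arccos(1 − 2y/D) = 4.017 rad. Then A = (D²/8)(θ − sin θ) = 3.532 m² and P = Dθ/2 = 4.881 m.
Hydraulic radius R = A/P = 3.532/4.881 = 0.7236 m.
Rearranging Manning's equation: n = (1/Q) A R^(2/3) S^(1/2) = (1/6.24) × 3.532 × 0.7236^(2/3) × √0.0035 = 0.027.

n = 0.027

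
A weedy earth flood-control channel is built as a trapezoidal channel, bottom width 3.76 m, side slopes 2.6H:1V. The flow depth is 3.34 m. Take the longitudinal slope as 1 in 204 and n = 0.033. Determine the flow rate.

With bottom width b = 3.76 m and side slope z = 2.6: A = (b + zy)y = (3.76 + 2.6×3.34)×3.34 = 41.56 m²; P = b + 2y√(1+z²) = 3.76 + 2×3.34×2.786 = 22.37 m.
Hydraulic radius R = A/P = 41.56/22.37 = 1.858 m.
Manning's equation: Q = (1/n) A R^(2/3) S^(1/2) = (1/0.033) × 41.56 × 1.858^(2/3) × 0.004902^(1/2) = 133 m³/s.

Q = 133 m³/s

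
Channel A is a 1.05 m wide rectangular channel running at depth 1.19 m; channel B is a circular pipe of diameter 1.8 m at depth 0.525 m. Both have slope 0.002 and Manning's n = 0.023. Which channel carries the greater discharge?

channel A

Channel A: Flow area A = b·y = 1.05 × 1.19 = 1.25 m². Wetted perimeter P = b + 2y = 1.05 + 2×1.19 = 3.43 m. Hydraulic radius R = A/P = 1.25/3.43 = 0.3643 m. Q_A = (1/0.023)·1.25·0.3643^(2/3)·√0.002 = 1.239 m³/s.
Channel B: For a circular section of diameter D = 1.8 m at depth y = 0.525 m, the central angle is θ = 2 arccos(1 − 2y/D) = 2.282 rad. Then A = (D²/8)(θ − sin θ) = 0.6174 m² and P = Dθ/2 = 2.054 m. Hydraulic radius R = A/P = 0.6174/2.054 = 0.3006 m. Q_B = (1/0.023)·0.6174·0.3006^(2/3)·√0.002 = 0.5387 m³/s.
Q_A = 1.239 m³/s vs Q_B = 0.5387 m³/s, so channel A carries more.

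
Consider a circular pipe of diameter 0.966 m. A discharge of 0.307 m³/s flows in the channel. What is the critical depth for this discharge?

y_c = 0.313 m

At critical depth, Q² T / (g A³) = 1, i.e. A³/T = Q²/g = 0.307²/9.81 = 0.009607.
Trying y = 0.247 m: A³/T = 0.003839 — short.
Trying y = 0.379 m: A³/T = 0.02012 — over.
Trying y = 0.313 m: A³/T = 0.009624 — ≈ 0.009607.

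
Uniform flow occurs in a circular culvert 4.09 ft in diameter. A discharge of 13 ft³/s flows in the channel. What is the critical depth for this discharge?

y_c = 1.05 ft

At critical depth, Q² T / (g A³) = 1, i.e. A³/T = Q²/g = 13²/32.2 = 5.248.
Try y = 0.801 ft: A³/T = 1.842 — too small.
Try y = 1.15 ft: A³/T = 7.557 — too large.
Try y = 1.05 ft: A³/T = 5.305 — close enough.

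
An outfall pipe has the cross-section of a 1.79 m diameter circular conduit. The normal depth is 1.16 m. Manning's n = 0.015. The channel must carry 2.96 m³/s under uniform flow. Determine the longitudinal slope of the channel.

S = 0.0016

For a circular section of diameter D = 1.79 m at depth y = 1.16 m, the central angle is θ = 2 arccos(1 − 2y/D) = 3.743 rad. Then A = (D²/8)(θ − sin θ) = 1.726 m² and P = Dθ/2 = 3.35 m.
Hydraulic radius R = A/P = 1.726/3.35 = 0.5151 m.
From Manning's equation, S = [nQ / (1 A R^(2/3))]² = [0.015 × 2.96 / (1 × 1.726 × 0.5151^(2/3))]² = 0.0016.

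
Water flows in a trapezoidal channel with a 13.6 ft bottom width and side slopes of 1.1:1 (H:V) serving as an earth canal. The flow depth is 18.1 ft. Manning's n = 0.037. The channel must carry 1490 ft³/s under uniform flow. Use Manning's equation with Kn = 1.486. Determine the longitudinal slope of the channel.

With bottom width b = 13.6 ft and side slope z = 1.1: A = (b + zy)y = (13.6 + 1.1×18.1)×18.1 = 606.5 ft²; P = b + 2y√(1+z²) = 13.6 + 2×18.1×1.487 = 67.42 ft.
Hydraulic radius R = A/P = 606.5/67.42 = 8.997 ft.
From Manning's equation, S = [nQ / (1.486 A R^(2/3))]² = [0.037 × 1490 / (1.486 × 606.5 × 8.997^(2/3))]² = 0.0002.

S = 0.0002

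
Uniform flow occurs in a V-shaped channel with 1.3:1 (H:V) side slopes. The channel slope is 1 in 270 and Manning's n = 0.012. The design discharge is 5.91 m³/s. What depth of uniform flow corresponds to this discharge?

y_n = 1.21 m

Manning's equation rearranged: A R^(2/3) = nQ / (1·√S) = 0.012 × 5.91 / (√0.003704) = 1.165.
Trying y = 1.07 m: A R^(2/3) = 0.8401 — too small.
Trying y = 1.33 m: A R^(2/3) = 1.501 — too large.
Trying y = 1.21 m: A R^(2/3) = 1.166 — ≈ 1.165.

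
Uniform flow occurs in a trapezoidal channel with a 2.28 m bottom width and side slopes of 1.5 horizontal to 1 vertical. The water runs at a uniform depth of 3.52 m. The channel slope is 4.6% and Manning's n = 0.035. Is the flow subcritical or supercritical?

With bottom width b = 2.28 m and side slope z = 1.5: A = (b + zy)y = (2.28 + 1.5×3.52)×3.52 = 26.61 m²; P = b + 2y√(1+z²) = 2.28 + 2×3.52×1.803 = 14.97 m.
Hydraulic radius R = A/P = 26.61/14.97 = 1.777 m.
V = (1/n) R^(2/3) √S = (1/0.035) × 1.777^(2/3) × √0.046 = 8.992 m/s. Hydraulic depth D_h = A/T = 26.61/12.84 = 2.073 m.
Froude number Fr = V/√(g·D_h) = 8.992/√(9.81×2.073) = 1.99, which is greater than 1, so the flow is supercritical.

supercritical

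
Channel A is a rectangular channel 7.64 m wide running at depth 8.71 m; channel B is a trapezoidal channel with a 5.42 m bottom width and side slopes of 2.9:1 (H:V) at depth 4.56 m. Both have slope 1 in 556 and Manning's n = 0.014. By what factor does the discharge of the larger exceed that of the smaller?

1.24

Channel A: Flow area A = b·y = 7.64 × 8.71 = 66.54 m². Wetted perimeter P = b + 2y = 7.64 + 2×8.71 = 25.06 m. Hydraulic radius R = A/P = 66.54/25.06 = 2.655 m. Q_A = (1/0.014)·66.54·2.655^(2/3)·√0.001799 = 386.5 m³/s.
Channel B: With bottom width b = 5.42 m and side slope z = 2.9: A = (b + zy)y = (5.42 + 2.9×4.56)×4.56 = 85.02 m²; P = b + 2y√(1+z²) = 5.42 + 2×4.56×3.068 = 33.4 m. Hydraulic radius R = A/P = 85.02/33.4 = 2.546 m. Q_B = (1/0.014)·85.02·2.546^(2/3)·√0.001799 = 480.1 m³/s.
The larger discharge is 480.1 m³/s and the smaller is 386.5 m³/s; the ratio is 1.24.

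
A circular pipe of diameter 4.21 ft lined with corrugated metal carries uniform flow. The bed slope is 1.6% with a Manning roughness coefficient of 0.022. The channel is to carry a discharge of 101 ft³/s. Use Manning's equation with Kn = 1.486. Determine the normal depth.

Manning's equation rearranged: A R^(2/3) = nQ / (1.486·√S) = 0.022 × 101 / (1.486 × √0.016) = 11.82.
Try y = 3.22 ft: A R^(2/3) = 13.43 — high.
Try y = 2.17 ft: A R^(2/3) = 7.581 — low.
Try y = 2.9 ft: A R^(2/3) = 11.81 — matches.

y_n = 2.9 ft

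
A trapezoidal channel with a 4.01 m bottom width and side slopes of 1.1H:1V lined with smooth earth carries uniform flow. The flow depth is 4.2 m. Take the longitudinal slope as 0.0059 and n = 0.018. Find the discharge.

With bottom width b = 4.01 m and side slope z = 1.1: A = (b + zy)y = (4.01 + 1.1×4.2)×4.2 = 36.25 m²; P = b + 2y√(1+z²) = 4.01 + 2×4.2×1.487 = 16.5 m.
Hydraulic radius R = A/P = 36.25/16.5 = 2.197 m.
Manning's equation: Q = (1/n) A R^(2/3) S^(1/2) = (1/0.018) × 36.25 × 2.197^(2/3) × 0.0059^(1/2) = 261 m³/s.

Q = 261 m³/s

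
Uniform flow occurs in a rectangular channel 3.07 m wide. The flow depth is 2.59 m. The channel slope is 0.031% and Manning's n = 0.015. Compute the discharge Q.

Flow area A = b·y = 3.07 × 2.59 = 7.951 m². Wetted perimeter P = b + 2y = 3.07 + 2×2.59 = 8.25 m.
Hydraulic radius R = A/P = 7.951/8.25 = 0.9638 m.
Manning's equation: Q = (1/n) A R^(2/3) S^(1/2) = (1/0.015) × 7.951 × 0.9638^(2/3) × 0.00031^(1/2) = 9.11 m³/s.

Q = 9.11 m³/s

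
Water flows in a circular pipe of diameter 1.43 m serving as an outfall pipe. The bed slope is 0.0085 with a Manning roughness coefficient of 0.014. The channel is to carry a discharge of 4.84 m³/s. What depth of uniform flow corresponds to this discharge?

y_n = 1.07 m

Manning's equation rearranged: A R^(2/3) = nQ / (1·√S) = 0.014 × 4.84 / (√0.0085) = 0.735.
Trying y = 1.17 m: A R^(2/3) = 0.8077 — too large.
Trying y = 0.839 m: A R^(2/3) = 0.5251 — too small.
Trying y = 1.07 m: A R^(2/3) = 0.7357 — matches.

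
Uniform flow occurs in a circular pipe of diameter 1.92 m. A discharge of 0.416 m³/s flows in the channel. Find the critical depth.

y_c = 0.301 m

At critical depth, Q² T / (g A³) = 1, i.e. A³/T = Q²/g = 0.416²/9.81 = 0.01764.
At y = 0.362 m: A³/T = 0.03619 — high.
At y = 0.222 m: A³/T = 0.005274 — low.
At y = 0.301 m: A³/T = 0.01753 — matches.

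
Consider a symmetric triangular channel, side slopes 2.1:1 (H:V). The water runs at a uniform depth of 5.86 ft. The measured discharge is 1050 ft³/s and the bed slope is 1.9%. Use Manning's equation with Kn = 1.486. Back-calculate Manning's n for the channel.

n = 0.0269

For a triangular section with side slope z = 2.1: A = zy² = 2.1×5.86² = 72.11 ft²; P = 2y√(1+z²) = 2×5.86×2.326 = 27.26 ft.
Hydraulic radius R = A/P = 72.11/27.26 = 2.645 ft.
Rearranging Manning's equation: n = (1.486/Q) A R^(2/3) S^(1/2) = (1.486/1050) × 72.11 × 2.645^(2/3) × √0.019 = 0.0269.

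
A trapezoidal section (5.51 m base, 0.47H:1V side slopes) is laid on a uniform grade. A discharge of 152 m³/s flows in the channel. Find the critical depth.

y_c = 3.8 m

At critical depth, Q² T / (g A³) = 1, i.e. A³/T = Q²/g = 152²/9.81 = 2355.
At y = 4.78 m: A³/T = 5095 — high.
At y = 2.8 m: A³/T = 857.5 — low.
At y = 3.8 m: A³/T = 2347 — close enough.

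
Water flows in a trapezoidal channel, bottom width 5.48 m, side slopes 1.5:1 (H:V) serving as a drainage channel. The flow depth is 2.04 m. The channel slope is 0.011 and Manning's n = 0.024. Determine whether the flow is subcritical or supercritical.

supercritical

With bottom width b = 5.48 m and side slope z = 1.5: A = (b + zy)y = (5.48 + 1.5×2.04)×2.04 = 17.42 m²; P = b + 2y√(1+z²) = 5.48 + 2×2.04×1.803 = 12.84 m.
Hydraulic radius R = A/P = 17.42/12.84 = 1.357 m.
V = (1/n) R^(2/3) √S = (1/0.024) × 1.357^(2/3) × √0.011 = 5.357 m/s. Hydraulic depth D_h = A/T = 17.42/11.6 = 1.502 m.
Froude number Fr = V/√(g·D_h) = 5.357/√(9.81×1.502) = 1.4, which is greater than 1, so the flow is supercritical.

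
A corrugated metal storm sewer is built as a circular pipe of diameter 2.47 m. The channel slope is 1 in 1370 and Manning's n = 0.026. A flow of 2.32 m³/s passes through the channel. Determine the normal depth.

y_n = 1.44 m

Manning's equation rearranged: A R^(2/3) = nQ / (1·√S) = 0.026 × 2.32 / (√0.0007299) = 2.233.
Trying y = 1.14 m: A R^(2/3) = 1.513 — too small.
Trying y = 1.59 m: A R^(2/3) = 2.592 — too large.
Trying y = 1.44 m: A R^(2/3) = 2.233 — matches.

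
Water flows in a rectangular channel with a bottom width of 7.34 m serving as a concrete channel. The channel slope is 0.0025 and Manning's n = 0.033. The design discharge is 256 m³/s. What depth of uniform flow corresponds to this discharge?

Manning's equation rearranged: A R^(2/3) = nQ / (1·√S) = 0.033 × 256 / (√0.0025) = 169.
Trying y = 14.9 m: A R^(2/3) = 224.7 — too large.
Trying y = 7.92 m: A R^(2/3) = 107.3 — too small.
Trying y = 11.6 m: A R^(2/3) = 168.7 — matches.

y_n = 11.6 m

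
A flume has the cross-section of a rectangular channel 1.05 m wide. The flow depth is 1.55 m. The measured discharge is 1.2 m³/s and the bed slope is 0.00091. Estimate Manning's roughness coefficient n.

n = 0.0219

Flow area A = b·y = 1.05 × 1.55 = 1.628 m². Wetted perimeter P = b + 2y = 1.05 + 2×1.55 = 4.15 m.
Hydraulic radius R = A/P = 1.628/4.15 = 0.3922 m.
Rearranging Manning's equation: n = (1/Q) A R^(2/3) S^(1/2) = (1/1.2) × 1.628 × 0.3922^(2/3) × √0.00091 = 0.0219.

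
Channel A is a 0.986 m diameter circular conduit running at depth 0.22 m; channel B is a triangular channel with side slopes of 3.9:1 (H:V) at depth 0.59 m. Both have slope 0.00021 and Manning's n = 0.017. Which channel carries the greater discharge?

Channel A: For a circular section of diameter D = 0.986 m at depth y = 0.22 m, the central angle is θ = 2 arccos(1 − 2y/D) = 1.968 rad. Then A = (D²/8)(θ − sin θ) = 0.1271 m² and P = Dθ/2 = 0.9702 m. Hydraulic radius R = A/P = 0.1271/0.9702 = 0.131 m. Q_A = (1/0.017)·0.1271·0.131^(2/3)·√0.00021 = 0.02794 m³/s.
Channel B: For a triangular section with side slope z = 3.9: A = zy² = 3.9×0.59² = 1.358 m²; P = 2y√(1+z²) = 2×0.59×4.026 = 4.751 m. Hydraulic radius R = A/P = 1.358/4.751 = 0.2858 m. Q_B = (1/0.017)·1.358·0.2858^(2/3)·√0.00021 = 0.5021 m³/s.
Q_A = 0.02794 m³/s vs Q_B = 0.5021 m³/s, so channel B carries more.

channel B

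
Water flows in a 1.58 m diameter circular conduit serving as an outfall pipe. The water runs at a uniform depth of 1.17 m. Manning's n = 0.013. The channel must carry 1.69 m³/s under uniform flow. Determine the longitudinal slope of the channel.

S = 0.000537

For a circular section of diameter D = 1.58 m at depth y = 1.17 m, the central angle is θ = 2 arccos(1 − 2y/D) = 4.145 rad. Then A = (D²/8)(θ − sin θ) = 1.557 m² and P = Dθ/2 = 3.275 m.
Hydraulic radius R = A/P = 1.557/3.275 = 0.4754 m.
From Manning's equation, S = [nQ / (1 A R^(2/3))]² = [0.013 × 1.69 / (1 × 1.557 × 0.4754^(2/3))]² = 0.000537.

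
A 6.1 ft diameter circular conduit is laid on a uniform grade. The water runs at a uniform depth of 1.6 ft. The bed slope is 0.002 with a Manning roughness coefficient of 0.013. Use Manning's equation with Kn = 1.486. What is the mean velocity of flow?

For a circular section of diameter D = 6.1 ft at depth y = 1.6 ft, the central angle is θ = 2 arccos(1 − 2y/D) = 2.151 rad. Then A = (D²/8)(θ − sin θ) = 6.113 ft² and P = Dθ/2 = 6.56 ft.
Hydraulic radius R = A/P = 6.113/6.56 = 0.9319 ft.
From Manning's equation, V = (1.486/n) R^(2/3) S^(1/2) = (1.486/0.013) × 0.9319^(2/3) × 0.002^(1/2) = 4.88 ft/s.

V = 4.88 ft/s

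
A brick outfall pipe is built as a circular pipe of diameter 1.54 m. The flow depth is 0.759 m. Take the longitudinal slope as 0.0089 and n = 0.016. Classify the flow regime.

For a circular section of diameter D = 1.54 m at depth y = 0.759 m, the central angle is θ = 2 arccos(1 − 2y/D) = 3.113 rad. Then A = (D²/8)(θ − sin θ) = 0.9144 m² and P = Dθ/2 = 2.397 m.
Hydraulic radius R = A/P = 0.9144/2.397 = 0.3815 m.
V = (1/n) R^(2/3) √S = (1/0.016) × 0.3815^(2/3) × √0.0089 = 3.101 m/s. Hydraulic depth D_h = A/T = 0.9144/1.54 = 0.5938 m.
Froude number Fr = V/√(g·D_h) = 3.101/√(9.81×0.5938) = 1.28, which is greater than 1, so the flow is supercritical.

supercritical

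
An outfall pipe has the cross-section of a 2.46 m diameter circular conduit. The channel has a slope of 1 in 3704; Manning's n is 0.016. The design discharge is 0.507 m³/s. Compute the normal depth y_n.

y_n = 0.63 m

Manning's equation rearranged: A R^(2/3) = nQ / (1·√S) = 0.016 × 0.507 / (√0.00027) = 0.4937.
Trying y = 0.804 m: A R^(2/3) = 0.7936 — high.
Trying y = 0.483 m: A R^(2/3) = 0.2899 — low.
Trying y = 0.63 m: A R^(2/3) = 0.4938 — ≈ 0.4937.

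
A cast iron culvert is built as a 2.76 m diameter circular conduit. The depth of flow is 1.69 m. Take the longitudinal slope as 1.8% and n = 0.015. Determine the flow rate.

For a circular section of diameter D = 2.76 m at depth y = 1.69 m, the central angle is θ = 2 arccos(1 − 2y/D) = 3.595 rad. Then A = (D²/8)(θ − sin θ) = 3.84 m² and P = Dθ/2 = 4.961 m.
Hydraulic radius R = A/P = 3.84/4.961 = 0.774 m.
Manning's equation: Q = (1/n) A R^(2/3) S^(1/2) = (1/0.015) × 3.84 × 0.774^(2/3) × 0.018^(1/2) = 29 m³/s.

Q = 29 m³/s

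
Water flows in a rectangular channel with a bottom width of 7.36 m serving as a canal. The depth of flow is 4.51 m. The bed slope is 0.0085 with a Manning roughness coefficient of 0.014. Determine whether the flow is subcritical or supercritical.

Flow area A = b·y = 7.36 × 4.51 = 33.19 m². Wetted perimeter P = b + 2y = 7.36 + 2×4.51 = 16.38 m.
Hydraulic radius R = A/P = 33.19/16.38 = 2.026 m.
V = (1/n) R^(2/3) √S = (1/0.014) × 2.026^(2/3) × √0.0085 = 10.55 m/s. Hydraulic depth D_h = A/T = 33.19/7.36 = 4.51 m.
Froude number Fr = V/√(g·D_h) = 10.55/√(9.81×4.51) = 1.59, which is greater than 1, so the flow is supercritical.

supercritical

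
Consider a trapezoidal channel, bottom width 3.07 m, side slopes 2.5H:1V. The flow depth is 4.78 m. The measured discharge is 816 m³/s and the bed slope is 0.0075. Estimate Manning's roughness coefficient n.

With bottom width b = 3.07 m and side slope z = 2.5: A = (b + zy)y = (3.07 + 2.5×4.78)×4.78 = 71.8 m²; P = b + 2y√(1+z²) = 3.07 + 2×4.78×2.693 = 28.81 m.
Hydraulic radius R = A/P = 71.8/28.81 = 2.492 m.
Rearranging Manning's equation: n = (1/Q) A R^(2/3) S^(1/2) = (1/816) × 71.8 × 2.492^(2/3) × √0.0075 = 0.014.

n = 0.014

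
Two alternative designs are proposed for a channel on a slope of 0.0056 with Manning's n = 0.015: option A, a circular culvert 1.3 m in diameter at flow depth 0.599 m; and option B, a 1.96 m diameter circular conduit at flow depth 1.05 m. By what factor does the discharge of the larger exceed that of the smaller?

3.86

Channel A: For a circular section of diameter D = 1.3 m at depth y = 0.599 m, the central angle is θ = 2 arccos(1 − 2y/D) = 2.985 rad. Then A = (D²/8)(θ − sin θ) = 0.5974 m² and P = Dθ/2 = 1.94 m. Hydraulic radius R = A/P = 0.5974/1.94 = 0.308 m. Q_A = (1/0.015)·0.5974·0.308^(2/3)·√0.0056 = 1.359 m³/s.
Channel B: For a circular section of diameter D = 1.96 m at depth y = 1.05 m, the central angle is θ = 2 arccos(1 − 2y/D) = 3.285 rad. Then A = (D²/8)(θ − sin θ) = 1.646 m² and P = Dθ/2 = 3.219 m. Hydraulic radius R = A/P = 1.646/3.219 = 0.5113 m. Q_B = (1/0.015)·1.646·0.5113^(2/3)·√0.0056 = 5.249 m³/s.
The larger discharge is 5.249 m³/s and the smaller is 1.359 m³/s; the ratio is 3.86.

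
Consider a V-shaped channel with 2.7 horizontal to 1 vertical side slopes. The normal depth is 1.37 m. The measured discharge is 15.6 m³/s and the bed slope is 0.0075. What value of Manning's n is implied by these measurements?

For a triangular section with side slope z = 2.7: A = zy² = 2.7×1.37² = 5.068 m²; P = 2y√(1+z²) = 2×1.37×2.879 = 7.889 m.
Hydraulic radius R = A/P = 5.068/7.889 = 0.6424 m.
Rearranging Manning's equation: n = (1/Q) A R^(2/3) S^(1/2) = (1/15.6) × 5.068 × 0.6424^(2/3) × √0.0075 = 0.0209.

n = 0.0209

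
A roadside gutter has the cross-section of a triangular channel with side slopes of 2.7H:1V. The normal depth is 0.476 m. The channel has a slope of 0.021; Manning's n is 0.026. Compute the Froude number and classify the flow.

supercritical

For a triangular section with side slope z = 2.7: A = zy² = 2.7×0.476² = 0.6118 m²; P = 2y√(1+z²) = 2×0.476×2.879 = 2.741 m.
Hydraulic radius R = A/P = 0.6118/2.741 = 0.2232 m.
V = (1/n) R^(2/3) √S = (1/0.026) × 0.2232^(2/3) × √0.021 = 2.051 m/s. Hydraulic depth D_h = A/T = 0.6118/2.57 = 0.238 m.
Froude number Fr = V/√(g·D_h) = 2.051/√(9.81×0.238) = 1.34, which is greater than 1, so the flow is supercritical.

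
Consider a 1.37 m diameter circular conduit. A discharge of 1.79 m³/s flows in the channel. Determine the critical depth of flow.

At critical depth, Q² T / (g A³) = 1, i.e. A³/T = Q²/g = 1.79²/9.81 = 0.3266.
Trying y = 0.873 m: A³/T = 0.7395 — too large.
Trying y = 0.533 m: A³/T = 0.1118 — too small.
Trying y = 0.705 m: A³/T = 0.3262 — close enough.

y_c = 0.705 m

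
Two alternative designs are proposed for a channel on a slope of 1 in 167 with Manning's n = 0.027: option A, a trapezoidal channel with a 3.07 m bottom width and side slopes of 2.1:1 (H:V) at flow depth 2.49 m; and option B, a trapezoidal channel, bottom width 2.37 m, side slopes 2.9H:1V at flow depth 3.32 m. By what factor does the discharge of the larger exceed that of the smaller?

2.23

Channel A: With bottom width b = 3.07 m and side slope z = 2.1: A = (b + zy)y = (3.07 + 2.1×2.49)×2.49 = 20.66 m²; P = b + 2y√(1+z²) = 3.07 + 2×2.49×2.326 = 14.65 m. Hydraulic radius R = A/P = 20.66/14.65 = 1.41 m. Q_A = (1/0.027)·20.66·1.41^(2/3)·√0.005988 = 74.48 m³/s.
Channel B: With bottom width b = 2.37 m and side slope z = 2.9: A = (b + zy)y = (2.37 + 2.9×3.32)×3.32 = 39.83 m²; P = b + 2y√(1+z²) = 2.37 + 2×3.32×3.068 = 22.74 m. Hydraulic radius R = A/P = 39.83/22.74 = 1.752 m. Q_B = (1/0.027)·39.83·1.752^(2/3)·√0.005988 = 165.9 m³/s.
The larger discharge is 165.9 m³/s and the smaller is 74.48 m³/s; the ratio is 2.23.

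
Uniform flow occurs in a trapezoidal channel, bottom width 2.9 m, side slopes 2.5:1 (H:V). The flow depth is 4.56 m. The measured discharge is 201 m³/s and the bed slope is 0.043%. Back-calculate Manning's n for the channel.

With bottom width b = 2.9 m and side slope z = 2.5: A = (b + zy)y = (2.9 + 2.5×4.56)×4.56 = 65.21 m²; P = b + 2y√(1+z²) = 2.9 + 2×4.56×2.693 = 27.46 m.
Hydraulic radius R = A/P = 65.21/27.46 = 2.375 m.
Rearranging Manning's equation: n = (1/Q) A R^(2/3) S^(1/2) = (1/201) × 65.21 × 2.375^(2/3) × √0.00043 = 0.012.

n = 0.012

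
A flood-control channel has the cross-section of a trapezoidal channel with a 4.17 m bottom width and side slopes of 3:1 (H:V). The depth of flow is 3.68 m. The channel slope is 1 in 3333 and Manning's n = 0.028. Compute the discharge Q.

Q = 55.7 m³/s

With bottom width b = 4.17 m and side slope z = 3: A = (b + zy)y = (4.17 + 3×3.68)×3.68 = 55.97 m²; P = b + 2y√(1+z²) = 4.17 + 2×3.68×3.162 = 27.44 m.
Hydraulic radius R = A/P = 55.97/27.44 = 2.04 m.
Manning's equation: Q = (1/n) A R^(2/3) S^(1/2) = (1/0.028) × 55.97 × 2.04^(2/3) × 0.0003^(1/2) = 55.7 m³/s.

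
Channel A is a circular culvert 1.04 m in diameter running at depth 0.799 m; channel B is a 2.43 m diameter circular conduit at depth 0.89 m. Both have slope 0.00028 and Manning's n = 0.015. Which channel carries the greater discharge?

channel B

Channel A: For a circular section of diameter D = 1.04 m at depth y = 0.799 m, the central angle is θ = 2 arccos(1 − 2y/D) = 4.274 rad. Then A = (D²/8)(θ − sin θ) = 0.7003 m² and P = Dθ/2 = 2.223 m. Hydraulic radius R = A/P = 0.7003/2.223 = 0.3151 m. Q_A = (1/0.015)·0.7003·0.3151^(2/3)·√0.00028 = 0.3617 m³/s.
Channel B: For a circular section of diameter D = 2.43 m at depth y = 0.89 m, the central angle is θ = 2 arccos(1 − 2y/D) = 2.6 rad. Then A = (D²/8)(θ − sin θ) = 1.539 m² and P = Dθ/2 = 3.159 m. Hydraulic radius R = A/P = 1.539/3.159 = 0.4871 m. Q_B = (1/0.015)·1.539·0.4871^(2/3)·√0.00028 = 1.063 m³/s.
Q_A = 0.3617 m³/s vs Q_B = 1.063 m³/s, so channel B carries more.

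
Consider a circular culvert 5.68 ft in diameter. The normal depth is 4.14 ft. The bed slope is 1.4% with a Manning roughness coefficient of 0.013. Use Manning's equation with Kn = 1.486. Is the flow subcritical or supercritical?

supercritical

For a circular section of diameter D = 5.68 ft at depth y = 4.14 ft, the central angle is θ = 2 arccos(1 − 2y/D) = 4.093 rad. Then A = (D²/8)(θ − sin θ) = 19.79 ft² and P = Dθ/2 = 11.62 ft.
Hydraulic radius R = A/P = 19.79/11.62 = 1.702 ft.
V = (1.486/n) R^(2/3) √S = (1.486/0.013) × 1.702^(2/3) × √0.014 = 19.28 ft/s. Hydraulic depth D_h = A/T = 19.79/5.05 = 3.918 ft.
Froude number Fr = V/√(g·D_h) = 19.28/√(32.2×3.918) = 1.72, which is greater than 1, so the flow is supercritical.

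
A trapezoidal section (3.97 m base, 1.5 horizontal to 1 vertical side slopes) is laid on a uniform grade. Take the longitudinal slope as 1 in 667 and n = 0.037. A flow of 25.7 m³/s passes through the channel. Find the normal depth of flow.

Manning's equation rearranged: A R^(2/3) = nQ / (1·√S) = 0.037 × 25.7 / (√0.001499) = 24.56.
At y = 2.86 m: A R^(2/3) = 33.04 — high.
At y = 1.9 m: A R^(2/3) = 14.61 — low.
At y = 2.47 m: A R^(2/3) = 24.53 — matches.

y_n = 2.47 m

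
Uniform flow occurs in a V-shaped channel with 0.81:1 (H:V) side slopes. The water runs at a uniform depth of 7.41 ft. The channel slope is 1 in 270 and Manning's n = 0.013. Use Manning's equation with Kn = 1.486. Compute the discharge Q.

For a triangular section with side slope z = 0.81: A = zy² = 0.81×7.41² = 44.48 ft²; P = 2y√(1+z²) = 2×7.41×1.287 = 19.07 ft.
Hydraulic radius R = A/P = 44.48/19.07 = 2.332 ft.
Manning's equation: Q = (1.486/n) A R^(2/3) S^(1/2) = (1.486/0.013) × 44.48 × 2.332^(2/3) × 0.003704^(1/2) = 544 ft³/s.

Q = 544 ft³/s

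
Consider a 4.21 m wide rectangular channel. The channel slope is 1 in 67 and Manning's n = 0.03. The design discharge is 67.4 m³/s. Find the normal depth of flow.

y_n = 3.32 m

Manning's equation rearranged: A R^(2/3) = nQ / (1·√S) = 0.03 × 67.4 / (√0.01493) = 16.55.
Try y = 2.98 m: A R^(2/3) = 14.43 — short.
Try y = 3.81 m: A R^(2/3) = 19.65 — over.
Try y = 3.32 m: A R^(2/3) = 16.55 — ≈ 16.55.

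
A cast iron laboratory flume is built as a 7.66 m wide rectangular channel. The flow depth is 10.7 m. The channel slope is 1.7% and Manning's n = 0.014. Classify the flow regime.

supercritical

Flow area A = b·y = 7.66 × 10.7 = 81.96 m². Wetted perimeter P = b + 2y = 7.66 + 2×10.7 = 29.06 m.
Hydraulic radius R = A/P = 81.96/29.06 = 2.82 m.
V = (1/n) R^(2/3) √S = (1/0.014) × 2.82^(2/3) × √0.017 = 18.59 m/s. Hydraulic depth D_h = A/T = 81.96/7.66 = 10.7 m.
Froude number Fr = V/√(g·D_h) = 18.59/√(9.81×10.7) = 1.81, which is greater than 1, so the flow is supercritical.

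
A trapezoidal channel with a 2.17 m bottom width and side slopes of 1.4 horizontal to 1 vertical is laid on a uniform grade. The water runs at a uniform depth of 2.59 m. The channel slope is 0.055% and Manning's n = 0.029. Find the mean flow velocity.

V = 0.99 m/s

With bottom width b = 2.17 m and side slope z = 1.4: A = (b + zy)y = (2.17 + 1.4×2.59)×2.59 = 15.01 m²; P = b + 2y√(1+z²) = 2.17 + 2×2.59×1.72 = 11.08 m.
Hydraulic radius R = A/P = 15.01/11.08 = 1.355 m.
From Manning's equation, V = (1/n) R^(2/3) S^(1/2) = (1/0.029) × 1.355^(2/3) × 0.00055^(1/2) = 0.99 m/s.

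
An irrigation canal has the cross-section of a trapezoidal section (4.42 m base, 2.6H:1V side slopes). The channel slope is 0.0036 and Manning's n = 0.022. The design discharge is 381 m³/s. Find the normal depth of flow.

Manning's equation rearranged: A R^(2/3) = nQ / (1·√S) = 0.022 × 381 / (√0.0036) = 139.7.
Trying y = 5.02 m: A R^(2/3) = 170.4 — too large.
Trying y = 3.65 m: A R^(2/3) = 81.96 — too small.
Trying y = 4.61 m: A R^(2/3) = 139.8 — ≈ 139.7.

y_n = 4.61 m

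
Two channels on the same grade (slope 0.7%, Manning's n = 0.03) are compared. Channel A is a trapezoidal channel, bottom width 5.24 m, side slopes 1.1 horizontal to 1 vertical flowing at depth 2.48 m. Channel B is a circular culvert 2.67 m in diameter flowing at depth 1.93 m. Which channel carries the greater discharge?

Channel A: With bottom width b = 5.24 m and side slope z = 1.1: A = (b + zy)y = (5.24 + 1.1×2.48)×2.48 = 19.76 m²; P = b + 2y√(1+z²) = 5.24 + 2×2.48×1.487 = 12.61 m. Hydraulic radius R = A/P = 19.76/12.61 = 1.567 m. Q_A = (1/0.03)·19.76·1.567^(2/3)·√0.007 = 74.34 m³/s.
Channel B: For a circular section of diameter D = 2.67 m at depth y = 1.93 m, the central angle is θ = 2 arccos(1 − 2y/D) = 4.065 rad. Then A = (D²/8)(θ − sin θ) = 4.334 m² and P = Dθ/2 = 5.427 m. Hydraulic radius R = A/P = 4.334/5.427 = 0.7985 m. Q_B = (1/0.03)·4.334·0.7985^(2/3)·√0.007 = 10.4 m³/s.
Q_A = 74.34 m³/s vs Q_B = 10.4 m³/s, so channel A carries more.

channel A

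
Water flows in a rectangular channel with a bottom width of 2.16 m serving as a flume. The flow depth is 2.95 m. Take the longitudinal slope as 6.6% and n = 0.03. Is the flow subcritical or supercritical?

Flow area A = b·y = 2.16 × 2.95 = 6.372 m². Wetted perimeter P = b + 2y = 2.16 + 2×2.95 = 8.06 m.
Hydraulic radius R = A/P = 6.372/8.06 = 0.7906 m.
V = (1/n) R^(2/3) √S = (1/0.03) × 0.7906^(2/3) × √0.066 = 7.322 m/s. Hydraulic depth D_h = A/T = 6.372/2.16 = 2.95 m.
Froude number Fr = V/√(g·D_h) = 7.322/√(9.81×2.95) = 1.36, which is greater than 1, so the flow is supercritical.

supercritical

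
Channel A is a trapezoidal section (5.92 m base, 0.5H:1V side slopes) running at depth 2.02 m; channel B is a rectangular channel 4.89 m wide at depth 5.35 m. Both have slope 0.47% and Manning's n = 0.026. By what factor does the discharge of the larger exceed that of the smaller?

2.17

Channel A: With bottom width b = 5.92 m and side slope z = 0.5: A = (b + zy)y = (5.92 + 0.5×2.02)×2.02 = 14 m²; P = b + 2y√(1+z²) = 5.92 + 2×2.02×1.118 = 10.44 m. Hydraulic radius R = A/P = 14/10.44 = 1.341 m. Q_A = (1/0.026)·14·1.341^(2/3)·√0.0047 = 44.89 m³/s.
Channel B: Flow area A = b·y = 4.89 × 5.35 = 26.16 m². Wetted perimeter P = b + 2y = 4.89 + 2×5.35 = 15.59 m. Hydraulic radius R = A/P = 26.16/15.59 = 1.678 m. Q_B = (1/0.026)·26.16·1.678^(2/3)·√0.0047 = 97.41 m³/s.
The larger discharge is 97.41 m³/s and the smaller is 44.89 m³/s; the ratio is 2.17.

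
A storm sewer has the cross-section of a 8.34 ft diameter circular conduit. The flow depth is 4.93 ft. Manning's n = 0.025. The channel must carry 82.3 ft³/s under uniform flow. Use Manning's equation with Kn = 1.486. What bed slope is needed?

S = 0.000559

For a circular section of diameter D = 8.34 ft at depth y = 4.93 ft, the central angle is θ = 2 arccos(1 − 2y/D) = 3.508 rad. Then A = (D²/8)(θ − sin θ) = 33.62 ft² and P = Dθ/2 = 14.63 ft.
Hydraulic radius R = A/P = 33.62/14.63 = 2.298 ft.
From Manning's equation, S = [nQ / (1.486 A R^(2/3))]² = [0.025 × 82.3 / (1.486 × 33.62 × 2.298^(2/3))]² = 0.000559.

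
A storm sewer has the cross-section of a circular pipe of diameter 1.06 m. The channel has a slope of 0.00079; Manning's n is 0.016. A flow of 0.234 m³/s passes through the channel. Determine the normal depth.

y_n = 0.444 m

Manning's equation rearranged: A R^(2/3) = nQ / (1·√S) = 0.016 × 0.234 / (√0.00079) = 0.1332.
Trying y = 0.363 m: A R^(2/3) = 0.09187 — too small.
Trying y = 0.522 m: A R^(2/3) = 0.1774 — too large.
Trying y = 0.444 m: A R^(2/3) = 0.1334 — matches.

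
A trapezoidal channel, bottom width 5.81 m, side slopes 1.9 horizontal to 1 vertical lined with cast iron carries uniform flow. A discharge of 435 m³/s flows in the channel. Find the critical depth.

At critical depth, Q² T / (g A³) = 1, i.e. A³/T = Q²/g = 435²/9.81 = 19290.
Trying y = 6.16 m: A³/T = 42980 — too large.
Trying y = 5.08 m: A³/T = 19300 — ≈ 19290.

y_c = 5.08 m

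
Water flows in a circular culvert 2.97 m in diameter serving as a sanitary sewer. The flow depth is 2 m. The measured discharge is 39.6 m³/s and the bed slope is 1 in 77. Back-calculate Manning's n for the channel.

For a circular section of diameter D = 2.97 m at depth y = 2 m, the central angle is θ = 2 arccos(1 − 2y/D) = 3.85 rad. Then A = (D²/8)(θ − sin θ) = 4.962 m² and P = Dθ/2 = 5.717 m.
Hydraulic radius R = A/P = 4.962/5.717 = 0.868 m.
Rearranging Manning's equation: n = (1/Q) A R^(2/3) S^(1/2) = (1/39.6) × 4.962 × 0.868^(2/3) × √0.01299 = 0.013.

n = 0.013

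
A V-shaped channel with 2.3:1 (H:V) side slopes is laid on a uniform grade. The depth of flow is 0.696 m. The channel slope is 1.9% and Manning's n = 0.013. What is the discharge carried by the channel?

For a triangular section with side slope z = 2.3: A = zy² = 2.3×0.696² = 1.114 m²; P = 2y√(1+z²) = 2×0.696×2.508 = 3.491 m.
Hydraulic radius R = A/P = 1.114/3.491 = 0.3191 m.
Manning's equation: Q = (1/n) A R^(2/3) S^(1/2) = (1/0.013) × 1.114 × 0.3191^(2/3) × 0.019^(1/2) = 5.52 m³/s.

Q = 5.52 m³/s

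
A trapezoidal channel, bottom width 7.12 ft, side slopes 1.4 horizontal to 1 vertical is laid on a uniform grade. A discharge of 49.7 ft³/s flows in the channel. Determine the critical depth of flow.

At critical depth, Q² T / (g A³) = 1, i.e. A³/T = Q²/g = 49.7²/32.2 = 76.71.
At y = 0.936 ft: A³/T = 50.44 — too small.
At y = 1.33 ft: A³/T = 157.2 — too large.
At y = 1.07 ft: A³/T = 77.51 — ≈ 76.71.

y_c = 1.07 ft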